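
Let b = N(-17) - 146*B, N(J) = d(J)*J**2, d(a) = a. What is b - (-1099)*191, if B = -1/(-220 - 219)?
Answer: 89993098/439 ≈ 2.0500e+5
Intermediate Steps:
N(J) = J**3 (N(J) = J*J**2 = J**3)
B = 1/439 (B = -1/(-439) = -1*(-1/439) = 1/439 ≈ 0.0022779)
b = -2156953/439 (b = (-17)**3 - 146*1/439 = -4913 - 146/439 = -2156953/439 ≈ -4913.3)
b - (-1099)*191 = -2156953/439 - (-1099)*191 = -2156953/439 - 1*(-209909) = -2156953/439 + 209909 = 89993098/439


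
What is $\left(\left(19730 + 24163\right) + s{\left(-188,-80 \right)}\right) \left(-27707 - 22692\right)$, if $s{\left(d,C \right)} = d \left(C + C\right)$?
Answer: $-3728165227$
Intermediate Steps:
$s{\left(d,C \right)} = 2 C d$ ($s{\left(d,C \right)} = d 2 C = 2 C d$)
$\left(\left(19730 + 24163\right) + s{\left(-188,-80 \right)}\right) \left(-27707 - 22692\right) = \left(\left(19730 + 24163\right) + 2 \left(-80\right) \left(-188\right)\right) \left(-27707 - 22692\right) = \left(43893 + 30080\right) \left(-50399\right) = 73973 \left(-50399\right) = -3728165227$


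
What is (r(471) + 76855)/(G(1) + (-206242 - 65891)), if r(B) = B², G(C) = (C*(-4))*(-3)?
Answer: -298696/272121 ≈ -1.0977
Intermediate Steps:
G(C) = 12*C (G(C) = -4*C*(-3) = 12*C)
(r(471) + 76855)/(G(1) + (-206242 - 65891)) = (471² + 76855)/(12*1 + (-206242 - 65891)) = (221841 + 76855)/(12 - 272133) = 298696/(-272121) = 298696*(-1/272121) = -298696/272121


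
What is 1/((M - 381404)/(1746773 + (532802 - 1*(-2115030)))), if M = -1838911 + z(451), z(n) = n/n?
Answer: -4394605/2220314 ≈ -1.9793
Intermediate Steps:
z(n) = 1
M = -1838910 (M = -1838911 + 1 = -1838910)
1/((M - 381404)/(1746773 + (532802 - 1*(-2115030)))) = 1/((-1838910 - 381404)/(1746773 + (532802 - 1*(-2115030)))) = 1/(-2220314/(1746773 + (532802 + 2115030))) = 1/(-2220314/(1746773 + 2647832)) = 1/(-2220314/4394605) = -4394605/2220314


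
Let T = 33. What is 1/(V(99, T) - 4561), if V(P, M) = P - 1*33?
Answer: -1/4495 ≈ -0.00022247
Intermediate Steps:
V(P, M) = -33 + P (V(P, M) = P - 33 = -33 + P)
1/(V(99, T) - 4561) = 1/((-33 + 99) - 4561) = 1/(66 - 4561) = 1/(-4495) = -1/4495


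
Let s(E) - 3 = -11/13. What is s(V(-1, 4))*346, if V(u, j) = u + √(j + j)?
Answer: 9688/13 ≈ 745.23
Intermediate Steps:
V(u, j) = u + √2*√j (V(u, j) = u + √(2*j) = u + √2*√j)
s(E) = 28/13 (s(E) = 3 - 11/13 = 28/13)
s(V(-1, 4))*346 = (28/13)*346 = 9688/13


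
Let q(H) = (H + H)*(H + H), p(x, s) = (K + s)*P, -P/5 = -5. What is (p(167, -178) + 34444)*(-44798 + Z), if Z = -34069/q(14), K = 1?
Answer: -150762712617/112 ≈ -1.3461e+9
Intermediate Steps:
P = 25 (P = -5*(-5) = 25)
p(x, s) = 25 + 25*s (p(x, s) = (1 + s)*25 = 25 + 25*s)
q(H) = 4*H**2 (q(H) = (2*H)*(2*H) = 4*H**2)
Z = -4867/112 (Z = -34069/(4*14**2) = -34069/(4*196) = -34069/784 = -34069*1/784 = -4867/112 ≈ -43.455)
(p(167, -178) + 34444)*(-44798 + Z) = ((25 + 25*(-178)) + 34444)*(-44798 - 4867/112) = ((25 - 4450) + 34444)*(-5022243/112) = (-4425 + 34444)*(-5022243/112) = 30019*(-5022243/112) = -150762712617/112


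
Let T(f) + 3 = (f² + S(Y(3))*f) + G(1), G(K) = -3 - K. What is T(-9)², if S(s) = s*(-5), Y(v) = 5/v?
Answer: 22201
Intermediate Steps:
S(s) = -5*s
T(f) = -7 + f² - 25*f/3 (T(f) = -3 + ((f² + (-25/3)*f) + (-3 - 1*1)) = -3 + ((f² + (-25/3)*f) + (-3 - 1)) = -3 + ((f² + (-5*5/3)*f) - 4) = -3 + ((f² - 25*f/3) - 4) = -3 + (-4 + f² - 25*f/3) = -7 + f² - 25*f/3)
T(-9)² = (-7 + (-9)² - 25/3*(-9))² = (-7 + 81 + 75)² = 149² = 22201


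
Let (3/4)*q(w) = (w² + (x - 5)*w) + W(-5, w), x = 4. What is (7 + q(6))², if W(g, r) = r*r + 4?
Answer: 90601/9 ≈ 10067.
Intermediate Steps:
W(g, r) = 4 + r² (W(g, r) = r² + 4 = 4 + r²)
q(w) = 16/3 - 4*w/3 + 8*w²/3 (q(w) = 4*((w² + (4 - 5)*w) + (4 + w²))/3 = 4*((w² - w) + (4 + w²))/3 = 4*(4 - w + 2*w²)/3 = 16/3 - 4*w/3 + 8*w²/3)
(7 + q(6))² = (7 + (16/3 - 4/3*6 + (8/3)*6²))² = (7 + (16/3 - 8 + (8/3)*36))² = (7 + (16/3 - 8 + 96))² = (7 + 280/3)² = (301/3)² = 90601/9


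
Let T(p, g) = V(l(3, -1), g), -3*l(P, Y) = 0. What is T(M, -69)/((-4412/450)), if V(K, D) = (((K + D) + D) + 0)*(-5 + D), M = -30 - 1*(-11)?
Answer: -1148850/1103 ≈ -1041.6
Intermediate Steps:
l(P, Y) = 0 (l(P, Y) = -1/3*0 = 0)
M = -19 (M = -30 + 11 = -19)
V(K, D) = (-5 + D)*(K + 2*D) (V(K, D) = (((D + K) + D) + 0)*(-5 + D) = ((K + 2*D) + 0)*(-5 + D) = (K + 2*D)*(-5 + D) = (-5 + D)*(K + 2*D))
T(p, g) = -10*g + 2*g**2 (T(p, g) = -10*g - 5*0 + 2*g**2 + g*0 = -10*g + 0 + 2*g**2 + 0 = -10*g + 2*g**2)
T(M, -69)/((-4412/450)) = (2*(-69)*(-5 - 69))/((-4412/450)) = (2*(-69)*(-74))/((-4412*1/450)) = 10212/(-2206/225) = 10212*(-225/2206) = -1148850/1103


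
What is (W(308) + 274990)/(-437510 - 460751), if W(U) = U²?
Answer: -369854/898261 ≈ -0.41174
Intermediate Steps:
(W(308) + 274990)/(-437510 - 460751) = (308² + 274990)/(-437510 - 460751) = (94864 + 274990)/(-898261) = 369854*(-1/898261) = -369854/898261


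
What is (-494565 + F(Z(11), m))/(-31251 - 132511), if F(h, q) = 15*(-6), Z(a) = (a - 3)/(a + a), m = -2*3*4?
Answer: 494655/163762 ≈ 3.0206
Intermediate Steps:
m = -24 (m = -6*4 = -24)
Z(a) = (-3 + a)/(2*a) (Z(a) = (-3 + a)/((2*a)) = (-3 + a)*(1/(2*a)) = (-3 + a)/(2*a))
F(h, q) = -90
(-494565 + F(Z(11), m))/(-31251 - 132511) = (-494565 - 90)/(-31251 - 132511) = -494655/(-163762) = -494655*(-1/163762) = 494655/163762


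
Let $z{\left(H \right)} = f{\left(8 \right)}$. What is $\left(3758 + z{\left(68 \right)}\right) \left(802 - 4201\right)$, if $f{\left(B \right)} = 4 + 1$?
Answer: $-12790437$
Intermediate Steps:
$f{\left(B \right)} = 5$
$z{\left(H \right)} = 5$
$\left(3758 + z{\left(68 \right)}\right) \left(802 - 4201\right) = \left(3758 + 5\right) \left(802 - 4201\right) = 3763 \left(-3399\right) = -12790437$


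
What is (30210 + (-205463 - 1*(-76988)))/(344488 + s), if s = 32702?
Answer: -6551/25146 ≈ -0.26052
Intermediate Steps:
(30210 + (-205463 - 1*(-76988)))/(344488 + s) = (30210 + (-205463 - 1*(-76988)))/(344488 + 32702) = (30210 + (-205463 + 76988))/377190 = (30210 - 128475)*(1/377190) = -98265*1/377190 = -6551/25146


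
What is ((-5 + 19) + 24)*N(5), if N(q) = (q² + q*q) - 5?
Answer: 1710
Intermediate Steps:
N(q) = -5 + 2*q² (N(q) = (q² + q²) - 5 = 2*q² - 5 = -5 + 2*q²)
((-5 + 19) + 24)*N(5) = ((-5 + 19) + 24)*(-5 + 2*5²) = (14 + 24)*(-5 + 2*25) = 38*(-5 + 50) = 38*45 = 1710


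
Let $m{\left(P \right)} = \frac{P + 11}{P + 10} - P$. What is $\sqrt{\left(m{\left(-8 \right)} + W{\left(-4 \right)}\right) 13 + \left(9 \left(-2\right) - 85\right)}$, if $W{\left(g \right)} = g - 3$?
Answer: $\frac{i \sqrt{282}}{2} \approx 8.3964 i$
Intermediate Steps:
$W{\left(g \right)} = -3 + g$ ($W{\left(g \right)} = g - 3 = -3 + g$)
$m{\left(P \right)} = - P + \frac{11 + P}{10 + P}$ ($m{\left(P \right)} = \frac{11 + P}{10 + P} - P = - P + \frac{11 + P}{10 + P}$)
$\sqrt{\left(m{\left(-8 \right)} + W{\left(-4 \right)}\right) 13 + \left(9 \left(-2\right) - 85\right)} = \sqrt{\left(\frac{11 - \left(-8\right)^{2} - -72}{10 - 8} - 7\right) 13 + \left(9 \left(-2\right) - 85\right)} = \sqrt{\left(\frac{11 - 64 + 72}{2} - 7\right) 13 - 103} = \sqrt{\left(\frac{1}{2} \cdot 19 - 7\right) 13 - 103} = \sqrt{\left(\frac{19}{2} - 7\right) 13 - 103} = \sqrt{\frac{5}{2} \cdot 13 - 103} = \sqrt{\frac{65}{2} - 103} = \sqrt{- \frac{141}{2}} = \frac{i \sqrt{282}}{2}$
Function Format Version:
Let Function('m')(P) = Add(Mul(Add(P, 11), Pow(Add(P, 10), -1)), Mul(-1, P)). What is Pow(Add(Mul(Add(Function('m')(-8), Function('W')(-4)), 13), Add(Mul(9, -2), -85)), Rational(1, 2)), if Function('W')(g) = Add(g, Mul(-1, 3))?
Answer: Mul(Rational(1, 2), I, Pow(282, Rational(1, 2))) ≈ Mul(8.3964, I)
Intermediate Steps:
Function('W')(g) = Add(-3, g) (Function('W')(g) = Add(g, -3) = Add(-3, g))
Function('m')(P) = Add(Mul(-1, P), Mul(Pow(Add(10, P), -1), Add(11, P))) (Function('m')(P) = Add(Mul(Add(11, P), Pow(Add(10, P), -1)), Mul(-1, P)) = Add(Mul(Pow(Add(10, P), -1), Add(11, P)), Mul(-1, P)) = Add(Mul(-1, P), Mul(Pow(Add(10, P), -1), Add(11, P))))
Pow(Add(Mul(Add(Function('m')(-8), Function('W')(-4)), 13), Add(Mul(9, -2), -85)), Rational(1, 2)) = Pow(Add(Mul(Add(Mul(Pow(Add(10, -8), -1), Add(11, Mul(-1, Pow(-8, 2)), Mul(-9, -8))), Add(-3, -4)), 13), Add(Mul(9, -2), -85)), Rational(1, 2)) = Pow(Add(Mul(Add(Mul(Pow(2, -1), Add(11, Mul(-1, 64), 72)), -7), 13), Add(-18, -85)), Rational(1, 2)) = Pow(Add(Mul(Add(Mul(Rational(1, 2), Add(11, -64, 72)), -7), 13), -103), Rational(1, 2)) = Pow(Add(Mul(Add(Mul(Rational(1, 2), 19), -7), 13), -103), Rational(1, 2)) = Pow(Add(Mul(Add(Rational(19, 2), -7), 13), -103), Rational(1, 2)) = Pow(Add(Mul(Rational(5, 2), 13), -103), Rational(1, 2)) = Pow(Add(Rational(65, 2), -103), Rational(1, 2)) = Pow(Rational(-141, 2), Rational(1, 2)) = Mul(Rational(1, 2), I, Pow(282, Rational(1, 2)))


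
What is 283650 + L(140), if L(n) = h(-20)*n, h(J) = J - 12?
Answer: 279170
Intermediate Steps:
h(J) = -12 + J
L(n) = -32*n (L(n) = (-12 - 20)*n = -32*n)
283650 + L(140) = 283650 - 32*140 = 283650 - 4480 = 279170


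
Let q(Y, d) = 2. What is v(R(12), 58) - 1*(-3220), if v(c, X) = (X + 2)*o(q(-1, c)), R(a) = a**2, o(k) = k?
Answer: 3340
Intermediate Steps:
v(c, X) = 4 + 2*X (v(c, X) = (X + 2)*2 = (2 + X)*2 = 4 + 2*X)
v(R(12), 58) - 1*(-3220) = (4 + 2*58) - 1*(-3220) = (4 + 116) + 3220 = 120 + 3220 = 3340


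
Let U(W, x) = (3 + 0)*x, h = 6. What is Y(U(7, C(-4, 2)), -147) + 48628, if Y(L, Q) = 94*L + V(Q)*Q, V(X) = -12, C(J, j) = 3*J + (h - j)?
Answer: 48136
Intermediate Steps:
C(J, j) = 6 - j + 3*J (C(J, j) = 3*J + (6 - j) = 6 - j + 3*J)
U(W, x) = 3*x
Y(L, Q) = -12*Q + 94*L (Y(L, Q) = 94*L - 12*Q = -12*Q + 94*L)
Y(U(7, C(-4, 2)), -147) + 48628 = (-12*(-147) + 94*(3*(6 - 1*2 + 3*(-4)))) + 48628 = (1764 + 94*(3*(6 - 2 - 12))) + 48628 = (1764 + 94*(3*(-8))) + 48628 = (1764 + 94*(-24)) + 48628 = (1764 - 2256) + 48628 = -492 + 48628 = 48136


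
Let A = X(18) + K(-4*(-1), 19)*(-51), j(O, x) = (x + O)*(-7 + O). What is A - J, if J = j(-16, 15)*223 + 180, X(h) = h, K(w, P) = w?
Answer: -5495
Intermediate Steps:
j(O, x) = (-7 + O)*(O + x) (j(O, x) = (O + x)*(-7 + O) = (-7 + O)*(O + x))
A = -186 (A = 18 - 4*(-1)*(-51) = 18 + 4*(-51) = 18 - 204 = -186)
J = 5309 (J = ((-16)**2 - 7*(-16) - 7*15 - 16*15)*223 + 180 = (256 + 112 - 105 - 240)*223 + 180 = 23*223 + 180 = 5129 + 180 = 5309)
A - J = -186 - 1*5309 = -186 - 5309 = -5495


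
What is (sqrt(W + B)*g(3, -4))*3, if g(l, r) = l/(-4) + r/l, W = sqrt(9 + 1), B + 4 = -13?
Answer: -25*I*sqrt(17 - sqrt(10))/4 ≈ -23.249*I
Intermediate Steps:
B = -17 (B = -4 - 13 = -17)
W = sqrt(10) ≈ 3.1623
g(l, r) = -l/4 + r/l (g(l, r) = l*(-1/4) + r/l = -l/4 + r/l)
(sqrt(W + B)*g(3, -4))*3 = (sqrt(sqrt(10) - 17)*(-1/4*3 - 4/3))*3 = (sqrt(-17 + sqrt(10))*(-3/4 - 4*1/3))*3 = (sqrt(-17 + sqrt(10))*(-3/4 - 4/3))*3 = (sqrt(-17 + sqrt(10))*(-25/12))*3 = -25*sqrt(-17 + sqrt(10))/12*3 = -25*sqrt(-17 + sqrt(10))/4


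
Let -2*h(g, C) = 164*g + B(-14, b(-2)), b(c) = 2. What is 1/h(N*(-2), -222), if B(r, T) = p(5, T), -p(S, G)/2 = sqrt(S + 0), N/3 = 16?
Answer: 7872/61968379 - sqrt(5)/61968379 ≈ 0.00012700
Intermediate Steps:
N = 48 (N = 3*16 = 48)
p(S, G) = -2*sqrt(S) (p(S, G) = -2*sqrt(S + 0) = -2*sqrt(S))
B(r, T) = -2*sqrt(5)
h(g, C) = sqrt(5) - 82*g (h(g, C) = -(164*g - 2*sqrt(5))/2 = -(-2*sqrt(5) + 164*g)/2 = sqrt(5) - 82*g)
1/h(N*(-2), -222) = 1/(sqrt(5) - 3936*(-2)) = 1/(sqrt(5) - 82*(-96)) = 1/(sqrt(5) + 7872) = 1/(7872 + sqrt(5))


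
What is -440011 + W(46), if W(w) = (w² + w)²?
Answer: 4234233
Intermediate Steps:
W(w) = (w + w²)²
-440011 + W(46) = -440011 + 46²*(1 + 46)² = -440011 + 2116*47² = -440011 + 2116*2209 = -440011 + 4674244 = 4234233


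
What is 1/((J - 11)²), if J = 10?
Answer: 1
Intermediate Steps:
1/((J - 11)²) = 1/((10 - 11)²) = 1/((-1)²) = 1/1 = 1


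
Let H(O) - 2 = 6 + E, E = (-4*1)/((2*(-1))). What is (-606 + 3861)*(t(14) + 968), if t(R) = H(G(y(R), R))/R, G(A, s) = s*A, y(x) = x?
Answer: 3153165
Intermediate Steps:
G(A, s) = A*s
E = 2 (E = -4/(-2) = -4*(-1/2) = 2)
H(O) = 10 (H(O) = 2 + (6 + 2) = 2 + 8 = 10)
t(R) = 10/R
(-606 + 3861)*(t(14) + 968) = (-606 + 3861)*(10/14 + 968) = 3255*(10*(1/14) + 968) = 3255*(5/7 + 968) = 3255*(6781/7) = 3153165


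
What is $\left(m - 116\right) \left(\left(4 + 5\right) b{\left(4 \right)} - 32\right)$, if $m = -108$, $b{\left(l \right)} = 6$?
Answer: $-4928$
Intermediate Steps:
$\left(m - 116\right) \left(\left(4 + 5\right) b{\left(4 \right)} - 32\right) = \left(-108 - 116\right) \left(\left(4 + 5\right) 6 - 32\right) = - 224 \left(9 \cdot 6 - 32\right) = - 224 \left(54 - 32\right) = \left(-224\right) 22 = -4928$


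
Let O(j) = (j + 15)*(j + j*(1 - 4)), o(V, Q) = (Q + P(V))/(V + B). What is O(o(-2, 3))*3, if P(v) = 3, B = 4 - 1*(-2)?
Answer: -297/2 ≈ -148.50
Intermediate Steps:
B = 6 (B = 4 + 2 = 6)
o(V, Q) = (3 + Q)/(6 + V) (o(V, Q) = (Q + 3)/(V + 6) = (3 + Q)/(6 + V))
O(j) = -2*j*(15 + j) (O(j) = (15 + j)*(j + j*(-3)) = (15 + j)*(j - 3*j) = (15 + j)*(-2*j) = -2*j*(15 + j))
O(o(-2, 3))*3 = -2*(3 + 3)/(6 - 2)*(15 + (3 + 3)/(6 - 2))*3 = -2*6/4*(15 + 6/4)*3 = -2*(¼)*6*(15 + (¼)*6)*3 = -2*3/2*(15 + 3/2)*3 = -2*3/2*33/2*3 = -99/2*3 = -297/2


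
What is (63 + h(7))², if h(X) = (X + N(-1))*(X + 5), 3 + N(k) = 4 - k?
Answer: 29241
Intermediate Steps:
N(k) = 1 - k (N(k) = -3 + (4 - k) = 1 - k)
h(X) = (2 + X)*(5 + X) (h(X) = (X + (1 - 1*(-1)))*(X + 5) = (X + (1 + 1))*(5 + X) = (X + 2)*(5 + X) = (2 + X)*(5 + X))
(63 + h(7))² = (63 + (10 + 7² + 7*7))² = (63 + (10 + 49 + 49))² = (63 + 108)² = 171² = 29241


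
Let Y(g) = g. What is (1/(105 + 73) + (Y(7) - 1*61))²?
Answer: 92371321/31684 ≈ 2915.4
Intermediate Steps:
(1/(105 + 73) + (Y(7) - 1*61))² = (1/(105 + 73) + (7 - 1*61))² = (1/178 + (7 - 61))² = (1/178 - 54)² = (-9611/178)² = 92371321/31684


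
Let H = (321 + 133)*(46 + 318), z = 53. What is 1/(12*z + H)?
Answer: 1/165892 ≈ 6.0280e-6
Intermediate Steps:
H = 165256 (H = 454*364 = 165256)
1/(12*z + H) = 1/(12*53 + 165256) = 1/(636 + 165256) = 1/165892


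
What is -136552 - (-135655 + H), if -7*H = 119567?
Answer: 16184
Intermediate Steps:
H = -17081 (H = -1/7*119567 = -17081)
-136552 - (-135655 + H) = -136552 - (-135655 - 17081) = -136552 - 1*(-152736) = -136552 + 152736 = 16184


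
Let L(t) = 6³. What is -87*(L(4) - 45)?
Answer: -14877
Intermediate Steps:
L(t) = 216
-87*(L(4) - 45) = -87*(216 - 45) = -87*171 = -14877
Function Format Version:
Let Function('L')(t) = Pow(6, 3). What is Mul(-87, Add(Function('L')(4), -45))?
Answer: -14877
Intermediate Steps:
Function('L')(t) = 216
Mul(-87, Add(Function('L')(4), -45)) = Mul(-87, Add(216, -45)) = Mul(-87, 171) = -14877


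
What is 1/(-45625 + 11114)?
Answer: -1/34511 ≈ -2.8976e-5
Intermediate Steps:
1/(-45625 + 11114) = 1/(-34511) = -1/34511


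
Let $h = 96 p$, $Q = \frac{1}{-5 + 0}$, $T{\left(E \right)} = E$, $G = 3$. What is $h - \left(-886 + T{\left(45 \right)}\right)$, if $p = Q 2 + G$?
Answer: $\frac{5453}{5} \approx 1090.6$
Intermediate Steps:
$Q = - \frac{1}{5}$ ($Q = \frac{1}{-5} = - \frac{1}{5} \approx -0.2$)
$p = \frac{13}{5}$ ($p = \left(- \frac{1}{5}\right) 2 + 3 = - \frac{2}{5} + 3 = \frac{13}{5} \approx 2.6$)
$h = \frac{1248}{5}$ ($h = 96 \cdot \frac{13}{5} = \frac{1248}{5} \approx 249.6$)
$h - \left(-886 + T{\left(45 \right)}\right) = \frac{1248}{5} - \left(-886 + 45\right) = \frac{1248}{5} - -841 = \frac{1248}{5} + 841 = \frac{5453}{5}$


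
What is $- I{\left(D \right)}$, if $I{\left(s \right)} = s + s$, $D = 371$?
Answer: $-742$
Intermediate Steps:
$I{\left(s \right)} = 2 s$
$- I{\left(D \right)} = - 2 \cdot 371 = \left(-1\right) 742 = -742$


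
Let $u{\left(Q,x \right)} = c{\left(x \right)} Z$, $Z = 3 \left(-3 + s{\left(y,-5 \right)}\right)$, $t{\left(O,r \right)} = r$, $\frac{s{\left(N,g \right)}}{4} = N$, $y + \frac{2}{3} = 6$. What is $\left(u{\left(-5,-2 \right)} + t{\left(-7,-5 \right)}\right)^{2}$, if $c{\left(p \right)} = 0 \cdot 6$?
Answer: $25$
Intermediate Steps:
$y = \frac{16}{3}$ ($y = - \frac{2}{3} + 6 = \frac{16}{3} \approx 5.3333$)
$s{\left(N,g \right)} = 4 N$
$c{\left(p \right)} = 0$
$Z = 55$ ($Z = 3 \left(-3 + 4 \cdot \frac{16}{3}\right) = 3 \left(-3 + \frac{64}{3}\right) = 3 \cdot \frac{55}{3} = 55$)
$u{\left(Q,x \right)} = 0$ ($u{\left(Q,x \right)} = 0 \cdot 55 = 0$)
$\left(u{\left(-5,-2 \right)} + t{\left(-7,-5 \right)}\right)^{2} = \left(0 - 5\right)^{2} = \left(-5\right)^{2} = 25$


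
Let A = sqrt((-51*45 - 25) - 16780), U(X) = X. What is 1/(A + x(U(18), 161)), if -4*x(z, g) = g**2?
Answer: -103684/672203841 - 160*I*sqrt(191)/672203841 ≈ -0.00015424 - 3.2895e-6*I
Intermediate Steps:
x(z, g) = -g**2/4
A = 10*I*sqrt(191) (A = sqrt((-2295 - 25) - 16780) = sqrt(-2320 - 16780) = sqrt(-19100) = 10*I*sqrt(191) ≈ 138.2*I)
1/(A + x(U(18), 161)) = 1/(10*I*sqrt(191) - 1/4*161**2) = 1/(10*I*sqrt(191) - 1/4*25921) = 1/(10*I*sqrt(191) - 25921/4) = 1/(-25921/4 + 10*I*sqrt(191))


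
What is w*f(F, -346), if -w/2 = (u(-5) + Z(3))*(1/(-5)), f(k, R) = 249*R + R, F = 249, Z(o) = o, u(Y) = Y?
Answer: 69200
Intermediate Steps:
f(k, R) = 250*R
w = -⅘ (w = -2*(-5 + 3)*1/(-5) = -(-4)*1*(-⅕) = -(-4)*(-1)/5 = -2*⅖ = -⅘ ≈ -0.80000)
w*f(F, -346) = -200*(-346) = -⅘*(-86500) = 69200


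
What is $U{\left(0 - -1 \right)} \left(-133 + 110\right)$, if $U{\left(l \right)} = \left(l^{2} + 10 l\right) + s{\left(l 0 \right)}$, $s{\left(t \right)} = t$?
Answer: $-253$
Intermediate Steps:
$U{\left(l \right)} = l^{2} + 10 l$ ($U{\left(l \right)} = \left(l^{2} + 10 l\right) + l 0 = \left(l^{2} + 10 l\right) + 0 = l^{2} + 10 l$)
$U{\left(0 - -1 \right)} \left(-133 + 110\right) = \left(0 - -1\right) \left(10 + \left(0 - -1\right)\right) \left(-133 + 110\right) = \left(0 + 1\right) \left(10 + \left(0 + 1\right)\right) \left(-23\right) = 1 \left(10 + 1\right) \left(-23\right) = 1 \cdot 11 \left(-23\right) = 11 \left(-23\right) = -253$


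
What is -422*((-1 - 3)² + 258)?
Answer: -115628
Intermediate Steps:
-422*((-1 - 3)² + 258) = -422*((-4)² + 258) = -422*(16 + 258) = -422*274 = -115628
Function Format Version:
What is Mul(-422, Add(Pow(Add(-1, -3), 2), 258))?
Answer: -115628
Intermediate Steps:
Mul(-422, Add(Pow(Add(-1, -3), 2), 258)) = Mul(-422, Add(Pow(-4, 2), 258)) = Mul(-422, Add(16, 258)) = Mul(-422, 274) = -115628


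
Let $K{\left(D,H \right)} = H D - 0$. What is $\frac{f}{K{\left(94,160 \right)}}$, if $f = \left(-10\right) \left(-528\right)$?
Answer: $\frac{33}{94} \approx 0.35106$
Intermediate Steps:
$K{\left(D,H \right)} = D H$ ($K{\left(D,H \right)} = D H + \left(-83 + 83\right) = D H + 0 = D H$)
$f = 5280$
$\frac{f}{K{\left(94,160 \right)}} = \frac{5280}{94 \cdot 160} = \frac{5280}{15040} = 5280 \cdot \frac{1}{15040} = \frac{33}{94}$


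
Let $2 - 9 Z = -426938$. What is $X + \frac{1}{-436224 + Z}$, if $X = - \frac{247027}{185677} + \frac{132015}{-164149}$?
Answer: $- \frac{227655002212264385}{106647266242361348} \approx -2.1347$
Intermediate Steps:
$Z = \frac{426940}{9}$ ($Z = \frac{2}{9} - - \frac{426938}{9} = \frac{2}{9} + \frac{426938}{9} = \frac{426940}{9} \approx 47438.0$)
$X = - \frac{65061384178}{30478693873}$ ($X = \left(-247027\right) \frac{1}{185677} + 132015 \left(- \frac{1}{164149}\right) = - \frac{247027}{185677} - \frac{132015}{164149} = - \frac{65061384178}{30478693873} \approx -2.1347$)
$X + \frac{1}{-436224 + Z} = - \frac{65061384178}{30478693873} + \frac{1}{-436224 + \frac{426940}{9}} = - \frac{65061384178}{30478693873} + \frac{1}{- \frac{3499076}{9}} = - \frac{65061384178}{30478693873} - \frac{9}{3499076} = - \frac{227655002212264385}{106647266242361348}$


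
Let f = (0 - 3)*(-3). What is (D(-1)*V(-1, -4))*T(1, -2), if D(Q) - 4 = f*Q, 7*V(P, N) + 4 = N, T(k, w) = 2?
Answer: 80/7 ≈ 11.429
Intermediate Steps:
f = 9 (f = -3*(-3) = 9)
V(P, N) = -4/7 + N/7
D(Q) = 4 + 9*Q
(D(-1)*V(-1, -4))*T(1, -2) = ((4 + 9*(-1))*(-4/7 + (⅐)*(-4)))*2 = ((4 - 9)*(-4/7 - 4/7))*2 = -5*(-8/7)*2 = (40/7)*2 = 80/7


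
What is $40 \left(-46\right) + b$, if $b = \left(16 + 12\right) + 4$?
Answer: $-1808$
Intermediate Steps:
$b = 32$ ($b = 28 + 4 = 32$)
$40 \left(-46\right) + b = 40 \left(-46\right) + 32 = -1840 + 32 = -1808$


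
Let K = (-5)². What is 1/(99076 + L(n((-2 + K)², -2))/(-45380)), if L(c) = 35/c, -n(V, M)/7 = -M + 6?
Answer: 72608/7193710209 ≈ 1.0093e-5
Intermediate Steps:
K = 25
n(V, M) = -42 + 7*M (n(V, M) = -7*(-M + 6) = -7*(6 - M) = -42 + 7*M)
1/(99076 + L(n((-2 + K)², -2))/(-45380)) = 1/(99076 + (35/(-42 + 7*(-2)))/(-45380)) = 1/(99076 + (35/(-42 - 14))*(-1/45380)) = 1/(99076 + (35/(-56))*(-1/45380)) = 1/(99076 + (35*(-1/56))*(-1/45380)) = 1/(99076 - 5/8*(-1/45380)) = 1/(99076 + 1/72608) = 1/(7193710209/72608) = 72608/7193710209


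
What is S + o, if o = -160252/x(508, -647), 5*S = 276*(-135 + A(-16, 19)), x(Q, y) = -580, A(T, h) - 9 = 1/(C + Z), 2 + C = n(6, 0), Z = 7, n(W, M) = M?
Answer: -4834201/725 ≈ -6667.9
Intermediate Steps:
C = -2 (C = -2 + 0 = -2)
A(T, h) = 46/5 (A(T, h) = 9 + 1/(-2 + 7) = 9 + 1/5 = 9 + ⅕ = 46/5)
S = -173604/25 (S = (276*(-135 + 46/5))/5 = (276*(-629/5))/5 = (⅕)*(-173604/5) = -173604/25 ≈ -6944.2)
o = 40063/145 (o = -160252/(-580) = -160252*(-1/580) = 40063/145 ≈ 276.30)
S + o = -173604/25 + 40063/145 = -4834201/725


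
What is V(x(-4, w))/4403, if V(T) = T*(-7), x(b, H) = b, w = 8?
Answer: 4/629 ≈ 0.0063593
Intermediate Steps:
V(T) = -7*T
V(x(-4, w))/4403 = -7*(-4)/4403 = 28*(1/4403) = 4/629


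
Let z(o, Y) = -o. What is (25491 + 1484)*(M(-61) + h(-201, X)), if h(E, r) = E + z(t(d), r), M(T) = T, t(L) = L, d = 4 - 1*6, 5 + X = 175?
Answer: -7013500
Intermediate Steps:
X = 170 (X = -5 + 175 = 170)
d = -2 (d = 4 - 6 = -2)
h(E, r) = 2 + E (h(E, r) = E - 1*(-2) = E + 2 = 2 + E)
(25491 + 1484)*(M(-61) + h(-201, X)) = (25491 + 1484)*(-61 + (2 - 201)) = 26975*(-61 - 199) = 26975*(-260) = -7013500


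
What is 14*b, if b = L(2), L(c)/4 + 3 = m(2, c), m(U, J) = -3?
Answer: -336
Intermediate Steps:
L(c) = -24 (L(c) = -12 + 4*(-3) = -12 - 12 = -24)
b = -24
14*b = 14*(-24) = -336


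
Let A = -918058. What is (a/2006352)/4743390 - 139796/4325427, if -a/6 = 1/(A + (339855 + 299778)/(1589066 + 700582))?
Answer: -359644285722313532678814479/11127751179282736914991481685 ≈ -0.032320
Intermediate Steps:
a = 1526432/233558780439 (a = -6/(-918058 + (339855 + 299778)/(1589066 + 700582)) = -6/(-918058 + 639633/2289648) = -6/(-918058 + 639633*(1/2289648)) = -6/(-918058 + 213211/763216) = -6/(-700676341317/763216) = -6*(-763216/700676341317) = 1526432/233558780439 ≈ 6.5355e-6)
(a/2006352)/4743390 - 139796/4325427 = ((1526432/233558780439)/2006352)/4743390 - 139796/4325427 = ((1526432/233558780439)*(1/2006352))*(1/4743390) - 139796*1/4325427 = (95402/29287570390709283)*(1/4743390) - 139796/4325427 = 47701/69461184257793252944685 - 139796/4325427 = -359644285722313532678814479/11127751179282736914991481685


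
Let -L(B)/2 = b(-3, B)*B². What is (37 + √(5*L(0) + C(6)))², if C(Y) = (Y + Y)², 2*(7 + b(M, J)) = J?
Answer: 2401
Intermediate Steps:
b(M, J) = -7 + J/2
C(Y) = 4*Y² (C(Y) = (2*Y)² = 4*Y²)
L(B) = -2*B²*(-7 + B/2) (L(B) = -2*(-7 + B/2)*B² = -2*B²*(-7 + B/2))
(37 + √(5*L(0) + C(6)))² = (37 + √(5*(0²*(14 - 1*0)) + 4*6²))² = (37 + √(5*(0*(14 + 0)) + 4*36))² = (37 + √(5*(0*14) + 144))² = (37 + √(5*0 + 144))² = (37 + √(0 + 144))² = (37 + √144)² = (37 + 12)² = 49² = 2401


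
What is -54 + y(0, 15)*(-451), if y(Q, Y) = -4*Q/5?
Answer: -54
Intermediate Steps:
y(Q, Y) = -4*Q/5
-54 + y(0, 15)*(-451) = -54 - ⅘*0*(-451) = -54 + 0*(-451) = -54 + 0 = -54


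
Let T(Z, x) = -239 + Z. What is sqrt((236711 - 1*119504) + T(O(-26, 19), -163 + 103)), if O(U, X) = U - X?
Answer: sqrt(116923) ≈ 341.94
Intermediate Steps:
sqrt((236711 - 1*119504) + T(O(-26, 19), -163 + 103)) = sqrt((236711 - 1*119504) + (-239 + (-26 - 1*19))) = sqrt((236711 - 119504) + (-239 + (-26 - 19))) = sqrt(117207 + (-239 - 45)) = sqrt(117207 - 284) = sqrt(116923)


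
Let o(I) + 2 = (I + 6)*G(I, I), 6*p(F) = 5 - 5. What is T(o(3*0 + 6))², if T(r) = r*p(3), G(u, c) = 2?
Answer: 0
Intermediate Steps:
p(F) = 0 (p(F) = (5 - 5)/6 = (⅙)*0 = 0)
o(I) = 10 + 2*I (o(I) = -2 + (I + 6)*2 = -2 + (6 + I)*2 = -2 + (12 + 2*I) = 10 + 2*I)
T(r) = 0 (T(r) = r*0 = 0)
T(o(3*0 + 6))² = 0² = 0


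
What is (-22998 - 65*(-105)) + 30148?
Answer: 13975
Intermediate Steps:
(-22998 - 65*(-105)) + 30148 = (-22998 + 6825) + 30148 = -16173 + 30148 = 13975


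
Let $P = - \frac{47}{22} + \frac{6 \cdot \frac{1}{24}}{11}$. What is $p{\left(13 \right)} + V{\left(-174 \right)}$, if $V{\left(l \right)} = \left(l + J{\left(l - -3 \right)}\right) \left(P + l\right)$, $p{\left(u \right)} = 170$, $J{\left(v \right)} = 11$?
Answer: $\frac{1270567}{44} \approx 28877.0$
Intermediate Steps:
$P = - \frac{93}{44}$ ($P = \left(-47\right) \frac{1}{22} + 6 \cdot \frac{1}{24} \cdot \frac{1}{11} = - \frac{47}{22} + \frac{1}{4} \cdot \frac{1}{11} = - \frac{47}{22} + \frac{1}{44} = - \frac{93}{44} \approx -2.1136$)
$V{\left(l \right)} = \left(11 + l\right) \left(- \frac{93}{44} + l\right)$ ($V{\left(l \right)} = \left(l + 11\right) \left(- \frac{93}{44} + l\right) = \left(11 + l\right) \left(- \frac{93}{44} + l\right)$)
$p{\left(13 \right)} + V{\left(-174 \right)} = 170 + \left(- \frac{93}{4} + \left(-174\right)^{2} + \frac{391}{44} \left(-174\right)\right) = 170 - - \frac{1263087}{44} = 170 + \frac{1263087}{44} = \frac{1270567}{44}$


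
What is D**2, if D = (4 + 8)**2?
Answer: 20736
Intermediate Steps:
D = 144 (D = 12**2 = 144)
D**2 = 144**2 = 20736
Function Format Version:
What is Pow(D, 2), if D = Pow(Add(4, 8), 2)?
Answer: 20736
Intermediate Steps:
D = 144 (D = Pow(12, 2) = 144)
Pow(D, 2) = Pow(144, 2) = 20736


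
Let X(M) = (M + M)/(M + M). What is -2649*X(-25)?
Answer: -2649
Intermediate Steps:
X(M) = 1 (X(M) = (2*M)/((2*M)) = (2*M)*(1/(2*M)) = 1)
-2649*X(-25) = -2649*1 = -2649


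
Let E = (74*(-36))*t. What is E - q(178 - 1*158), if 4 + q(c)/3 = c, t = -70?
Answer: 186432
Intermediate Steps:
q(c) = -12 + 3*c
E = 186480 (E = (74*(-36))*(-70) = -2664*(-70) = 186480)
E - q(178 - 1*158) = 186480 - (-12 + 3*(178 - 1*158)) = 186480 - (-12 + 3*(178 - 158)) = 186480 - (-12 + 3*20) = 186480 - (-12 + 60) = 186480 - 1*48 = 186480 - 48 = 186432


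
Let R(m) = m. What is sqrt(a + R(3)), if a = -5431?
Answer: 2*I*sqrt(1357) ≈ 73.675*I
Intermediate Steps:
sqrt(a + R(3)) = sqrt(-5431 + 3) = sqrt(-5428) = 2*I*sqrt(1357)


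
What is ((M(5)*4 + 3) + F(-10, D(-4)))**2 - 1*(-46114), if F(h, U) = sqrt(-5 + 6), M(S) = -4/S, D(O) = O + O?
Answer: 1152866/25 ≈ 46115.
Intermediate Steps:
D(O) = 2*O
F(h, U) = 1 (F(h, U) = sqrt(1) = 1)
((M(5)*4 + 3) + F(-10, D(-4)))**2 - 1*(-46114) = ((-4/5*4 + 3) + 1)**2 - 1*(-46114) = ((-4*1/5*4 + 3) + 1)**2 + 46114 = ((-4/5*4 + 3) + 1)**2 + 46114 = ((-16/5 + 3) + 1)**2 + 46114 = (-1/5 + 1)**2 + 46114 = (4/5)**2 + 46114 = 16/25 + 46114 = 1152866/25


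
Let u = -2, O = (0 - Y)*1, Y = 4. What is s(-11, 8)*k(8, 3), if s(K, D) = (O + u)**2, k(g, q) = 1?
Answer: 36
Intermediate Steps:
O = -4 (O = (0 - 1*4)*1 = (0 - 4)*1 = -4*1 = -4)
s(K, D) = 36 (s(K, D) = (-4 - 2)**2 = (-6)**2 = 36)
s(-11, 8)*k(8, 3) = 36*1 = 36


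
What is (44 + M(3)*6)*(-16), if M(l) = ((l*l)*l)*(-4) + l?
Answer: 9376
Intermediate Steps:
M(l) = l - 4*l³ (M(l) = (l²*l)*(-4) + l = l³*(-4) + l = -4*l³ + l = l - 4*l³)
(44 + M(3)*6)*(-16) = (44 + (3 - 4*3³)*6)*(-16) = (44 + (3 - 4*27)*6)*(-16) = (44 + (3 - 108)*6)*(-16) = (44 - 105*6)*(-16) = (44 - 630)*(-16) = -586*(-16) = 9376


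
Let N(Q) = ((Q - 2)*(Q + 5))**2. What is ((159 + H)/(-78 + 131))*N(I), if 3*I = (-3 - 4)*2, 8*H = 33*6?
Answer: 24500/1431 ≈ 17.121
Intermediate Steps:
H = 99/4 (H = (33*6)/8 = (1/8)*198 = 99/4 ≈ 24.750)
I = -14/3 (I = ((-3 - 4)*2)/3 = (-7*2)/3 = (1/3)*(-14) = -14/3 ≈ -4.6667)
N(Q) = (-2 + Q)**2*(5 + Q)**2 (N(Q) = ((-2 + Q)*(5 + Q))**2 = (-2 + Q)**2*(5 + Q)**2)
((159 + H)/(-78 + 131))*N(I) = ((159 + 99/4)/(-78 + 131))*((-2 - 14/3)**2*(5 - 14/3)**2) = ((735/4)/53)*((-20/3)**2*(1/3)**2) = ((735/4)*(1/53))*((400/9)*(1/9)) = (735/212)*(400/81) = 24500/1431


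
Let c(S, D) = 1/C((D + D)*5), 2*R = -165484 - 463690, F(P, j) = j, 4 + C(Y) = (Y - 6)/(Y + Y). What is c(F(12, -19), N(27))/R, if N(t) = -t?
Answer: 45/49390159 ≈ 9.1111e-7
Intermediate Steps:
C(Y) = -4 + (-6 + Y)/(2*Y) (C(Y) = -4 + (Y - 6)/(Y + Y) = -4 + (-6 + Y)/((2*Y)) = -4 + (-6 + Y)*(1/(2*Y)) = -4 + (-6 + Y)/(2*Y))
R = -314587 (R = (-165484 - 463690)/2 = (1/2)*(-629174) = -314587)
c(S, D) = 1/(-7/2 - 3/(10*D)) (c(S, D) = 1/(-7/2 - 3*1/(5*(D + D))) = 1/(-7/2 - 3*1/(10*D)) = 1/(-7/2 - 3/(10*D)))
c(F(12, -19), N(27))/R = -10*(-1*27)/(3 + 35*(-1*27))/(-314587) = -10*(-27)/(3 + 35*(-27))*(-1/314587) = -10*(-27)/(3 - 945)*(-1/314587) = -10*(-27)/(-942)*(-1/314587) = -10*(-27)*(-1/942)*(-1/314587) = -45/157*(-1/314587) = 45/49390159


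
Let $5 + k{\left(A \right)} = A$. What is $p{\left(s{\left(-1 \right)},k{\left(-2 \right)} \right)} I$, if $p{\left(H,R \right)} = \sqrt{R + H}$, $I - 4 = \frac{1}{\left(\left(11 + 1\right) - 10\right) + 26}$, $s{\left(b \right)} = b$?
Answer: $\frac{113 i \sqrt{2}}{14} \approx 11.415 i$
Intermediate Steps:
$k{\left(A \right)} = -5 + A$
$I = \frac{113}{28}$ ($I = 4 + \frac{1}{\left(\left(11 + 1\right) - 10\right) + 26} = 4 + \frac{1}{\left(12 - 10\right) + 26} = 4 + \frac{1}{2 + 26} = 4 + \frac{1}{28} = \frac{113}{28} \approx 4.0357$)
$p{\left(H,R \right)} = \sqrt{H + R}$
$p{\left(s{\left(-1 \right)},k{\left(-2 \right)} \right)} I = \sqrt{-1 - 7} \cdot \frac{113}{28} = \sqrt{-8} \cdot \frac{113}{28} = 2 i \sqrt{2} \cdot \frac{113}{28} = \frac{113 i \sqrt{2}}{14}$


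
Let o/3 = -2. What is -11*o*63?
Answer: 4158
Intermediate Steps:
o = -6 (o = 3*(-2) = -6)
-11*o*63 = -11*(-6)*63 = 66*63 = 4158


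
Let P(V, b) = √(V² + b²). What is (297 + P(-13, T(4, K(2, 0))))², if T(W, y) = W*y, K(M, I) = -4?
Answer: 88634 + 2970*√17 ≈ 1.0088e+5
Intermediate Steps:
(297 + P(-13, T(4, K(2, 0))))² = (297 + √((-13)² + (4*(-4))²))² = (297 + √(169 + (-16)²))² = (297 + √(169 + 256))² = (297 + √425)² = (297 + 5*√17)²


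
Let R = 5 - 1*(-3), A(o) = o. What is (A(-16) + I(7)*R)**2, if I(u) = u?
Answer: 1600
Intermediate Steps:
R = 8 (R = 5 + 3 = 8)
(A(-16) + I(7)*R)**2 = (-16 + 7*8)**2 = (-16 + 56)**2 = 40**2 = 1600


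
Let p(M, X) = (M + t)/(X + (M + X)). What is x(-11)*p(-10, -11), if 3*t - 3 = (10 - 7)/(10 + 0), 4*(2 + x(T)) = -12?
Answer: -89/64 ≈ -1.3906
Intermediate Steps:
x(T) = -5 (x(T) = -2 + (1/4)*(-12) = -2 - 3 = -5)
t = 11/10 (t = 1 + ((10 - 7)/(10 + 0))/3 = 1 + (3/10)/3 = 1 + (3*(1/10))/3 = 1 + (1/3)*(3/10) = 1 + 1/10 = 11/10 ≈ 1.1000)
p(M, X) = (11/10 + M)/(M + 2*X) (p(M, X) = (M + 11/10)/(X + (M + X)) = (11/10 + M)/(M + 2*X))
x(-11)*p(-10, -11) = -5*(11/10 - 10)/(-10 + 2*(-11)) = -5*(-89)/((-10 - 22)*10) = -5*(-89)/((-32)*10) = -(-5)*(-89)/(32*10) = -5*89/320 = -89/64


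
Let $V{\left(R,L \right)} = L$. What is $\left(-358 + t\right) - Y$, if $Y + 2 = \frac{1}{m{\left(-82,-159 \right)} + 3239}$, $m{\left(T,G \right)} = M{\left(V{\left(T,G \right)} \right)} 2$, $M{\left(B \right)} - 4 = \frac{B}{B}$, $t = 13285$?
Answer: $\frac{42006320}{3249} \approx 12929.0$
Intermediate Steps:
$M{\left(B \right)} = 5$ ($M{\left(B \right)} = 4 + \frac{B}{B} = 4 + 1 = 5$)
$m{\left(T,G \right)} = 10$ ($m{\left(T,G \right)} = 5 \cdot 2 = 10$)
$Y = - \frac{6497}{3249}$ ($Y = -2 + \frac{1}{10 + 3239} = -2 + \frac{1}{3249} = - \frac{6497}{3249} \approx -1.9997$)
$\left(-358 + t\right) - Y = \left(-358 + 13285\right) - - \frac{6497}{3249} = 12927 + \frac{6497}{3249} = \frac{42006320}{3249}$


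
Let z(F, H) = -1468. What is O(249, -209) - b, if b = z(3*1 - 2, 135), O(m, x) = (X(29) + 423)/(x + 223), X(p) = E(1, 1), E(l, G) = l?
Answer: 10488/7 ≈ 1498.3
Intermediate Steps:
X(p) = 1
O(m, x) = 424/(223 + x) (O(m, x) = (1 + 423)/(x + 223) = 424/(223 + x))
b = -1468
O(249, -209) - b = 424/(223 - 209) - 1*(-1468) = 424/14 + 1468 = 424*(1/14) + 1468 = 212/7 + 1468 = 10488/7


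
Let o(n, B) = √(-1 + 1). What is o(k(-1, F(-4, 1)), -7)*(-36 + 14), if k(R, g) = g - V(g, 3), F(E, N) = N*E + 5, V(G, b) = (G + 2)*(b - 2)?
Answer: 0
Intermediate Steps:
V(G, b) = (-2 + b)*(2 + G) (V(G, b) = (2 + G)*(-2 + b) = (-2 + b)*(2 + G))
F(E, N) = 5 + E*N (F(E, N) = E*N + 5 = 5 + E*N)
k(R, g) = -2 (k(R, g) = g - (-4 - 2*g + 2*3 + g*3) = g - (-4 - 2*g + 6 + 3*g) = g - (2 + g) = g + (-2 - g) = -2)
o(n, B) = 0 (o(n, B) = √0 = 0)
o(k(-1, F(-4, 1)), -7)*(-36 + 14) = 0*(-36 + 14) = 0*(-22) = 0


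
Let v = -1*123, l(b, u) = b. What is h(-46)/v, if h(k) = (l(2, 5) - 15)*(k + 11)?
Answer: -455/123 ≈ -3.6992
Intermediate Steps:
h(k) = -143 - 13*k (h(k) = (2 - 15)*(k + 11) = -13*(11 + k) = -143 - 13*k)
v = -123
h(-46)/v = (-143 - 13*(-46))/(-123) = (-143 + 598)*(-1/123) = 455*(-1/123) = -455/123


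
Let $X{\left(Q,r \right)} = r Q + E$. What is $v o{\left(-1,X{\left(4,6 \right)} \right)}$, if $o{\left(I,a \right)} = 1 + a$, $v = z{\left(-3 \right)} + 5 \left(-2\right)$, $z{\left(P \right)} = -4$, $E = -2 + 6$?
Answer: $-406$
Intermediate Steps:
$E = 4$
$v = -14$ ($v = -4 + 5 \left(-2\right) = -4 - 10 = -14$)
$X{\left(Q,r \right)} = 4 + Q r$ ($X{\left(Q,r \right)} = r Q + 4 = Q r + 4 = 4 + Q r$)
$v o{\left(-1,X{\left(4,6 \right)} \right)} = - 14 \left(1 + \left(4 + 4 \cdot 6\right)\right) = - 14 \left(1 + \left(4 + 24\right)\right) = - 14 \left(1 + 28\right) = \left(-14\right) 29 = -406$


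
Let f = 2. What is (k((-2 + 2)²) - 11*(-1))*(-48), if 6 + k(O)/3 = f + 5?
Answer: -672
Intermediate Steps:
k(O) = 3 (k(O) = -18 + 3*(2 + 5) = -18 + 3*7 = -18 + 21 = 3)
(k((-2 + 2)²) - 11*(-1))*(-48) = (3 - 11*(-1))*(-48) = (3 + 11)*(-48) = 14*(-48) = -672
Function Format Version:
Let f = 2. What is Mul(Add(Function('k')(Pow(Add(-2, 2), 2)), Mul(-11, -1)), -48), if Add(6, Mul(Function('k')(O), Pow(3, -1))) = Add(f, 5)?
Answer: -672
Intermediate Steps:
Function('k')(O) = 3 (Function('k')(O) = Add(-18, Mul(3, Add(2, 5))) = Add(-18, Mul(3, 7)) = Add(-18, 21) = 3)
Mul(Add(Function('k')(Pow(Add(-2, 2), 2)), Mul(-11, -1)), -48) = Mul(Add(3, Mul(-11, -1)), -48) = Mul(Add(3, 11), -48) = Mul(14, -48) = -672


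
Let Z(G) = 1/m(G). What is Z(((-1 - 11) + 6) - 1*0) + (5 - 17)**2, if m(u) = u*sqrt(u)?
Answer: 144 + I*sqrt(6)/36 ≈ 144.0 + 0.068041*I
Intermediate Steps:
m(u) = u**(3/2)
Z(G) = G**(-3/2) (Z(G) = 1/(G**(3/2)) = G**(-3/2))
Z(((-1 - 11) + 6) - 1*0) + (5 - 17)**2 = (((-1 - 11) + 6) - 1*0)**(-3/2) + (5 - 17)**2 = ((-12 + 6) + 0)**(-3/2) + (-12)**2 = (-6 + 0)**(-3/2) + 144 = (-6)**(-3/2) + 144 = I*sqrt(6)/36 + 144 = 144 + I*sqrt(6)/36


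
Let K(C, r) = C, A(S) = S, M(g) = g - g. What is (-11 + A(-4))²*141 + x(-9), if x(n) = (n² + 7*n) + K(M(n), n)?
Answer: 31743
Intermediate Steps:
M(g) = 0
x(n) = n² + 7*n (x(n) = (n² + 7*n) + 0 = n² + 7*n)
(-11 + A(-4))²*141 + x(-9) = (-11 - 4)²*141 - 9*(7 - 9) = (-15)²*141 - 9*(-2) = 225*141 + 18 = 31725 + 18 = 31743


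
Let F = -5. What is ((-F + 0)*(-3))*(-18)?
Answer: 270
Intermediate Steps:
((-F + 0)*(-3))*(-18) = ((-1*(-5) + 0)*(-3))*(-18) = ((5 + 0)*(-3))*(-18) = (5*(-3))*(-18) = -15*(-18) = 270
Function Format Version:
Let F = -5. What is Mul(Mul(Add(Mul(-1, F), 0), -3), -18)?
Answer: 270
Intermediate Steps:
Mul(Mul(Add(Mul(-1, F), 0), -3), -18) = Mul(Mul(Add(Mul(-1, -5), 0), -3), -18) = Mul(Mul(Add(5, 0), -3), -18) = Mul(Mul(5, -3), -18) = Mul(-15, -18) = 270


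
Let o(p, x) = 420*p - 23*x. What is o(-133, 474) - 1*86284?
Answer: -153046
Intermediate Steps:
o(p, x) = -23*x + 420*p
o(-133, 474) - 1*86284 = (-23*474 + 420*(-133)) - 1*86284 = (-10902 - 55860) - 86284 = -66762 - 86284 = -153046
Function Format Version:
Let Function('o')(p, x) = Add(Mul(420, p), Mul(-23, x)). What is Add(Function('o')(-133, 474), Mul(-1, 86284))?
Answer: -153046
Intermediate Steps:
Function('o')(p, x) = Add(Mul(-23, x), Mul(420, p))
Add(Function('o')(-133, 474), Mul(-1, 86284)) = Add(Add(Mul(-23, 474), Mul(420, -133)), Mul(-1, 86284)) = Add(Add(-10902, -55860), -86284) = Add(-66762, -86284) = -153046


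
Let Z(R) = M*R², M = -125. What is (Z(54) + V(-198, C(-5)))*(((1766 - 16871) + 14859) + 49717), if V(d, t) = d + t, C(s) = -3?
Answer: -18042123171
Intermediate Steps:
Z(R) = -125*R²
(Z(54) + V(-198, C(-5)))*(((1766 - 16871) + 14859) + 49717) = (-125*54² + (-198 - 3))*(((1766 - 16871) + 14859) + 49717) = (-125*2916 - 201)*((-15105 + 14859) + 49717) = (-364500 - 201)*(-246 + 49717) = -364701*49471 = -18042123171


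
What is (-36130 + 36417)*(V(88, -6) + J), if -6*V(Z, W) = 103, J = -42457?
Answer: -73140515/6 ≈ -1.2190e+7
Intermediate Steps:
V(Z, W) = -103/6 (V(Z, W) = -1/6*103 = -103/6)
(-36130 + 36417)*(V(88, -6) + J) = (-36130 + 36417)*(-103/6 - 42457) = 287*(-254845/6) = -73140515/6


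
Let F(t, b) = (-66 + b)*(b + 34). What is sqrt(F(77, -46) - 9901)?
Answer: I*sqrt(8557) ≈ 92.504*I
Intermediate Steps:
F(t, b) = (-66 + b)*(34 + b)
sqrt(F(77, -46) - 9901) = sqrt((-2244 + (-46)**2 - 32*(-46)) - 9901) = sqrt((-2244 + 2116 + 1472) - 9901) = sqrt(1344 - 9901) = sqrt(-8557) = I*sqrt(8557)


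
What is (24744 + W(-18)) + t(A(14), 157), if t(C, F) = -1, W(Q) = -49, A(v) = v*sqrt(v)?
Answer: 24694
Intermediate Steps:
A(v) = v**(3/2)
(24744 + W(-18)) + t(A(14), 157) = (24744 - 49) - 1 = 24695 - 1 = 24694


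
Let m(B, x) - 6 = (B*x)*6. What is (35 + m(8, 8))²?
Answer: 180625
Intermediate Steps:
m(B, x) = 6 + 6*B*x (m(B, x) = 6 + (B*x)*6 = 6 + 6*B*x)
(35 + m(8, 8))² = (35 + (6 + 6*8*8))² = (35 + (6 + 384))² = (35 + 390)² = 425² = 180625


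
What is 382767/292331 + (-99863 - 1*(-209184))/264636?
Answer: 133251845063/77361306516 ≈ 1.7225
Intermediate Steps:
382767/292331 + (-99863 - 1*(-209184))/264636 = 382767*(1/292331) + (-99863 + 209184)*(1/264636) = 382767/292331 + 109321*(1/264636) = 382767/292331 + 109321/264636 = 133251845063/77361306516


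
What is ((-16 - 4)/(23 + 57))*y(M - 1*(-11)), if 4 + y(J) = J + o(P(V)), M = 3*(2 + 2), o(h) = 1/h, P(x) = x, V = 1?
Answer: -5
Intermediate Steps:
M = 12 (M = 3*4 = 12)
y(J) = -3 + J (y(J) = -4 + (J + 1/1) = -4 + (J + 1) = -4 + (1 + J) = -3 + J)
((-16 - 4)/(23 + 57))*y(M - 1*(-11)) = ((-16 - 4)/(23 + 57))*(-3 + (12 - 1*(-11))) = (-20/80)*(-3 + (12 + 11)) = (-20*1/80)*(-3 + 23) = -¼*20 = -5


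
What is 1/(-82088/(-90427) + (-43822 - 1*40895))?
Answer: -2917/247116841 ≈ -1.1804e-5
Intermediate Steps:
1/(-82088/(-90427) + (-43822 - 1*40895)) = 1/(-82088*(-1/90427) + (-43822 - 40895)) = 1/(2648/2917 - 84717) = 1/(-247116841/2917) = -2917/247116841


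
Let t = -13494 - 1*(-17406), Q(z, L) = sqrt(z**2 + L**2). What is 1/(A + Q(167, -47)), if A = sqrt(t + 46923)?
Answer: 1/(sqrt(30098) + sqrt(50835)) ≈ 0.0025066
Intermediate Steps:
Q(z, L) = sqrt(L**2 + z**2)
t = 3912 (t = -13494 + 17406 = 3912)
A = sqrt(50835) (A = sqrt(3912 + 46923) = sqrt(50835) ≈ 225.47)
1/(A + Q(167, -47)) = 1/(sqrt(50835) + sqrt((-47)**2 + 167**2)) = 1/(sqrt(50835) + sqrt(2209 + 27889)) = 1/(sqrt(50835) + sqrt(30098)) = 1/(sqrt(30098) + sqrt(50835))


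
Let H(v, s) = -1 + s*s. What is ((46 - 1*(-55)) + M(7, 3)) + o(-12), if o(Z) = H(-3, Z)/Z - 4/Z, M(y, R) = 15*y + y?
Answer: 2417/12 ≈ 201.42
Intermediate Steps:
H(v, s) = -1 + s²
M(y, R) = 16*y
o(Z) = -4/Z + (-1 + Z²)/Z (o(Z) = (-1 + Z²)/Z - 4/Z = -4/Z + (-1 + Z²)/Z)
((46 - 1*(-55)) + M(7, 3)) + o(-12) = ((46 - 1*(-55)) + 16*7) + (-12 - 5/(-12)) = ((46 + 55) + 112) + (-12 - 5*(-1/12)) = (101 + 112) + (-12 + 5/12) = 213 - 139/12 = 2417/12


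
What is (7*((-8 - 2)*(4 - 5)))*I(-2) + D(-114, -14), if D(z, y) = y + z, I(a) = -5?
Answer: -478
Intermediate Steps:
(7*((-8 - 2)*(4 - 5)))*I(-2) + D(-114, -14) = (7*((-8 - 2)*(4 - 5)))*(-5) + (-14 - 114) = (7*(-10*(-1)))*(-5) - 128 = (7*10)*(-5) - 128 = 70*(-5) - 128 = -350 - 128 = -478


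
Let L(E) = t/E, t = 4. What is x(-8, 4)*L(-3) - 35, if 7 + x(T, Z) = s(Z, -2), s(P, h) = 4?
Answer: -31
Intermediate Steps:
x(T, Z) = -3 (x(T, Z) = -7 + 4 = -3)
L(E) = 4/E
x(-8, 4)*L(-3) - 35 = -12/(-3) - 35 = -12*(-1)/3 - 35 = -3*(-4/3) - 35 = 4 - 35 = -31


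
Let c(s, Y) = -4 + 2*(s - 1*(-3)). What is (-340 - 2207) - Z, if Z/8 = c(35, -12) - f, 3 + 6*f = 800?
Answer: -6181/3 ≈ -2060.3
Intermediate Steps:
f = 797/6 (f = -½ + (⅙)*800 = -½ + 400/3 = 797/6 ≈ 132.83)
c(s, Y) = 2 + 2*s (c(s, Y) = -4 + 2*(s + 3) = -4 + 2*(3 + s) = -4 + (6 + 2*s) = 2 + 2*s)
Z = -1460/3 (Z = 8*((2 + 2*35) - 1*797/6) = 8*((2 + 70) - 797/6) = 8*(72 - 797/6) = 8*(-365/6) = -1460/3 ≈ -486.67)
(-340 - 2207) - Z = (-340 - 2207) - 1*(-1460/3) = -2547 + 1460/3 = -6181/3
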